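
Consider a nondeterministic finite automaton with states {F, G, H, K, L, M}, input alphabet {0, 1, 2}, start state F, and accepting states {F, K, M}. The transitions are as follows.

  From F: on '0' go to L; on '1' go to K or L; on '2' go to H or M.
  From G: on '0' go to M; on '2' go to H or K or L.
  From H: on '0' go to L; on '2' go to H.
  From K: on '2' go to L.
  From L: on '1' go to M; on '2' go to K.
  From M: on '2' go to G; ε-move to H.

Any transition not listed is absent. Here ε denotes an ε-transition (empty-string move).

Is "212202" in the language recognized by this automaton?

Start in {F}.
Read '2': {F} → {H, M}.
Read '1': {H, M} → ∅.
The set is empty and remains empty for the remaining 4 symbols.
The final set ∅ contains no accepting state.

No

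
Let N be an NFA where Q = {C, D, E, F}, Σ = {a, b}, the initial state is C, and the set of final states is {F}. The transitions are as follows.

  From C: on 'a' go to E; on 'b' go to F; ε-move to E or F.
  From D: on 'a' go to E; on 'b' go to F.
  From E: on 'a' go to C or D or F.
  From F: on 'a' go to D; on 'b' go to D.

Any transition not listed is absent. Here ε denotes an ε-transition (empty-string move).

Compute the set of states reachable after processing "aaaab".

{D, F}

Start: ε-closure({C}) = {C, E, F}.
Read 'a': {C, E, F} → {C, D, E, F}.
Read 'a': {C, D, E, F} → {C, D, E, F}.
Read 'a': {C, D, E, F} → {C, D, E, F}.
Read 'a': {C, D, E, F} → {C, D, E, F}.
Read 'b': {C, D, E, F} → {D, F}.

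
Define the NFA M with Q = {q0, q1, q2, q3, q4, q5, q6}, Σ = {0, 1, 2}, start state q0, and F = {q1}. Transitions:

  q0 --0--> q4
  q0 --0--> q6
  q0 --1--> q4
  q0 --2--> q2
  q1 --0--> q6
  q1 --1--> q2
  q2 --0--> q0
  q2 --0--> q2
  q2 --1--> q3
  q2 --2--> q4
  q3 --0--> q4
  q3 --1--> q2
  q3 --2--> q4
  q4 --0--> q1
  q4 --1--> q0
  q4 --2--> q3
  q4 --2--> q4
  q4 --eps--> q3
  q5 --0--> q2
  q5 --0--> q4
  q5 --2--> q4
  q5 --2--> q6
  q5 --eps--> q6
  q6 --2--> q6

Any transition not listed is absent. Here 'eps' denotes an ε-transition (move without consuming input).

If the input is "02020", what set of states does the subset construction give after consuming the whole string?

{q1, q3, q4}

Start in {q0}.
Read '0': q0→{q4, q6}; union {q4, q6}; ε-closure = {q3, q4, q6}.
Read '2': q3→{q4}, q4→{q3, q4}, q6→{q6}; now {q3, q4, q6}.
Read '0': q3→{q4}, q4→{q1}, q6→∅; union {q1, q4}; ε-closure = {q1, q3, q4}.
Read '2': q1→∅, q3→{q4}, q4→{q3, q4}; now {q3, q4}.
Read '0': q3→{q4}, q4→{q1}; union {q1, q4}; ε-closure = {q1, q3, q4}.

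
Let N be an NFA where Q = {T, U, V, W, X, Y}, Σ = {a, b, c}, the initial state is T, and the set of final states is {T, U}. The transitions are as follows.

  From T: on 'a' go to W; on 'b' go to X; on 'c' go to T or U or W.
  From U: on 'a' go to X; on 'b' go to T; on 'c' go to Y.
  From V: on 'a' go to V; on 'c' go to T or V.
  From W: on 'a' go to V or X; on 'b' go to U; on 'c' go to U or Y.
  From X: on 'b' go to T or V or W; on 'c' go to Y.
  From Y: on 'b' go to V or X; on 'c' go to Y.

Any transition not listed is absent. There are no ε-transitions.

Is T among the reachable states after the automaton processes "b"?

No

Start in {T}.
Read 'b': T→{X}; now {X}.
State T is not in {X}.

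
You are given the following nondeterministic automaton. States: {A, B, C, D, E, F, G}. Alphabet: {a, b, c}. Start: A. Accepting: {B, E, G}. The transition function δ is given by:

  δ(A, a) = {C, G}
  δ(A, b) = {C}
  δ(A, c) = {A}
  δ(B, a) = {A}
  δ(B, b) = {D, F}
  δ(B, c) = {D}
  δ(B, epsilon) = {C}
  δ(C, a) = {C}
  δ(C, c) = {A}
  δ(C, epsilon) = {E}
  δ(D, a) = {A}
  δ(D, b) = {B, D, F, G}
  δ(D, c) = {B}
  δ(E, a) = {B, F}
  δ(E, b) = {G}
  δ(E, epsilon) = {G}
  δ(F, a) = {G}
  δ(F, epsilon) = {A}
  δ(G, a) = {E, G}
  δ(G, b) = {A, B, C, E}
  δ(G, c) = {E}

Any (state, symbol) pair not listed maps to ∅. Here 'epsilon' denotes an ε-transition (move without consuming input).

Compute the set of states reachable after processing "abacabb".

{A, B, C, D, E, F, G}

Start in {A}.
Read 'a': A→{C, G}; union {C, G}; ε-closure = {C, E, G}.
Read 'b': C→∅, E→{G}, G→{A, B, C, E}; now {A, B, C, E, G}.
Read 'a': A→{C, G}, B→{A}, C→{C}, E→{B, F}, G→{E, G}; now {A, B, C, E, F, G}.
Read 'c': A→{A}, B→{D}, C→{A}, E→∅, F→∅, G→{E}; union {A, D, E}; ε-closure = {A, D, E, G}.
Read 'a': A→{C, G}, D→{A}, E→{B, F}, G→{E, G}; now {A, B, C, E, F, G}.
Read 'b': A→{C}, B→{D, F}, C→∅, E→{G}, F→∅, G→{A, B, C, E}; now {A, B, C, D, E, F, G}.
Read 'b': A→{C}, B→{D, F}, C→∅, D→{B, D, F, G}, E→{G}, F→∅, G→{A, B, C, E}; now {A, B, C, D, E, F, G}.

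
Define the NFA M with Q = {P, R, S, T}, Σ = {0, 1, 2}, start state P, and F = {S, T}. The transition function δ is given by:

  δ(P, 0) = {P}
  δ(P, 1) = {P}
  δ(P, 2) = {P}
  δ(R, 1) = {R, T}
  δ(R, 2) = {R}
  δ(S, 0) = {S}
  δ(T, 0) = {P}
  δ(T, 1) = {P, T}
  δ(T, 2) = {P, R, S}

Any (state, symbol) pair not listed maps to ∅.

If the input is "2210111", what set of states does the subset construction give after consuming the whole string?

{P}

Start in {P}.
Read '2': P→{P}; now {P}.
Read '2': P→{P}; now {P}.
Read '1': P→{P}; now {P}.
Read '0': P→{P}; now {P}.
Read '1': P→{P}; now {P}.
Read '1': P→{P}; now {P}.
Read '1': P→{P}; now {P}.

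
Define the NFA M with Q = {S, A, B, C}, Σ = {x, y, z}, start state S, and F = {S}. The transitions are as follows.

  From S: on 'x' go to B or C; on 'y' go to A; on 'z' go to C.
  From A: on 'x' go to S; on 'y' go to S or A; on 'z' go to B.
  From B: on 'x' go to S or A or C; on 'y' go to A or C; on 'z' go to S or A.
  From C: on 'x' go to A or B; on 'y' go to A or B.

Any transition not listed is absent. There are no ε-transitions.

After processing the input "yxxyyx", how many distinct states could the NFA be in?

4

Start in {S}.
Read 'y': {S} → {A}.
Read 'x': {A} → {S}.
Read 'x': {S} → {B, C}.
Read 'y': {B, C} → {A, B, C}.
Read 'y': {A, B, C} → {S, A, B, C}.
Read 'x': {S, A, B, C} → {S, A, B, C}.
That set has 4 states.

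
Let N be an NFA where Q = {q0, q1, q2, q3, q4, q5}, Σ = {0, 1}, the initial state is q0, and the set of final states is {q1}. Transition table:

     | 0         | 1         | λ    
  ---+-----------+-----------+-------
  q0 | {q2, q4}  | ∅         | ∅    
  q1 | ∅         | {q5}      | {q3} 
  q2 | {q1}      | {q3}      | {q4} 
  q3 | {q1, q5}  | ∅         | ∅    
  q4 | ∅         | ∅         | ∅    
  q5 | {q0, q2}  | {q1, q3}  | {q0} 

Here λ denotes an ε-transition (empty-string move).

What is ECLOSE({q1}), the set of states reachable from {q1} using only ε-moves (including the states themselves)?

Begin with {q1}.
ε-move q1 → q3; add q3.

{q1, q3}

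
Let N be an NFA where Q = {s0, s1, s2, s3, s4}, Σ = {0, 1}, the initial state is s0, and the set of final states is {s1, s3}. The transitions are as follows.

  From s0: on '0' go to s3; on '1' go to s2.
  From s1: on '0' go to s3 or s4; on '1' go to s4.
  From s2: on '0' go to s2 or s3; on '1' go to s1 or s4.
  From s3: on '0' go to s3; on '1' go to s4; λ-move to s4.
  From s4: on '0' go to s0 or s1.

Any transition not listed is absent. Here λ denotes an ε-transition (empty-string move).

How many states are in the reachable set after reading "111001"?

1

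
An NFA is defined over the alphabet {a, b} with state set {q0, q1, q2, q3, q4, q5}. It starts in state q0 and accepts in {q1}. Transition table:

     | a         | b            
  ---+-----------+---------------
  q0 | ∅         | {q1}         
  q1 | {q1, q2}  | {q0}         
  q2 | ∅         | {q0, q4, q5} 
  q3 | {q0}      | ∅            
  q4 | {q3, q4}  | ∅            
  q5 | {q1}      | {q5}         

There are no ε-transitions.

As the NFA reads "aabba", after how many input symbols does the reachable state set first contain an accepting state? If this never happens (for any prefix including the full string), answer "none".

none

Start in {q0}.
Read 'a': q0→∅; now ∅.
The set is empty and remains empty for the remaining 4 symbols.
No reachable set along the way intersects F.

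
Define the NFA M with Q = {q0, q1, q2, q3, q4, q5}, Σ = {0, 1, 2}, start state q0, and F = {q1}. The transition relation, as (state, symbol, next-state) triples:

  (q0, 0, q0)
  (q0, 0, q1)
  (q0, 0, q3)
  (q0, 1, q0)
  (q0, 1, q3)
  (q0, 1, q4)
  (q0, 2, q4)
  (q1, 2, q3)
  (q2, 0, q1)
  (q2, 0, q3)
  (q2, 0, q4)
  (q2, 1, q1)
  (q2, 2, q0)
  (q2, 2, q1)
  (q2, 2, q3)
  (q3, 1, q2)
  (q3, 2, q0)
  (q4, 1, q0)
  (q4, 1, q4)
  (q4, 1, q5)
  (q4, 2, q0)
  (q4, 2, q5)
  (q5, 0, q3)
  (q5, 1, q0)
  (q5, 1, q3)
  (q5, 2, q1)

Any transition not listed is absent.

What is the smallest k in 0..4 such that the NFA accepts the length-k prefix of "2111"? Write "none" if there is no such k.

none

Start in {q0}.
Read '2': q0→{q4}; now {q4}.
Read '1': q4→{q0, q4, q5}; now {q0, q4, q5}.
Read '1': q0→{q0, q3, q4}, q4→{q0, q4, q5}, q5→{q0, q3}; now {q0, q3, q4, q5}.
Read '1': q0→{q0, q3, q4}, q3→{q2}, q4→{q0, q4, q5}, q5→{q0, q3}; now {q0, q2, q3, q4, q5}.
No reachable set along the way intersects F.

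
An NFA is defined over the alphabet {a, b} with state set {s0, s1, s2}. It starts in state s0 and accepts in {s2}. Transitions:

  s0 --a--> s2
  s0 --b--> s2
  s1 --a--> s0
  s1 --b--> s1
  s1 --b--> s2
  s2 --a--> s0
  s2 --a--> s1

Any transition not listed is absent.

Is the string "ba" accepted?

Start in {s0}.
Read 'b': s0→{s2}; now {s2}.
Read 'a': s2→{s0, s1}; now {s0, s1}.
The final set {s0, s1} contains no accepting state.

No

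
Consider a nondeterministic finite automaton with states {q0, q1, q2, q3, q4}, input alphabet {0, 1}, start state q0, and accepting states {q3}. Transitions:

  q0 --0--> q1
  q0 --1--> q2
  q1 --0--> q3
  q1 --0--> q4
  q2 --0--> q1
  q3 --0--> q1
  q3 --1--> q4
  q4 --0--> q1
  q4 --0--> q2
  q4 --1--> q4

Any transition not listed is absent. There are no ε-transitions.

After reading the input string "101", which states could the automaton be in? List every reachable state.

Start in {q0}.
Read '1': {q0} → {q2}.
Read '0': {q2} → {q1}.
Read '1': {q1} → ∅.

∅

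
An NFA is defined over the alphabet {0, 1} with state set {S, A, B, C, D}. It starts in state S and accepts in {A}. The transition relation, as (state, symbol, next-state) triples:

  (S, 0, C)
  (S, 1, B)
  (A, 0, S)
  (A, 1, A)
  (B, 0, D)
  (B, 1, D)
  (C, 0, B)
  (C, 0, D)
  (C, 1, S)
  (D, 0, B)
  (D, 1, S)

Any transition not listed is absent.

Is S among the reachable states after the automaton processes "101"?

Start in {S}.
Read '1': S→{B}; now {B}.
Read '0': B→{D}; now {D}.
Read '1': D→{S}; now {S}.
State S is in {S}.

Yes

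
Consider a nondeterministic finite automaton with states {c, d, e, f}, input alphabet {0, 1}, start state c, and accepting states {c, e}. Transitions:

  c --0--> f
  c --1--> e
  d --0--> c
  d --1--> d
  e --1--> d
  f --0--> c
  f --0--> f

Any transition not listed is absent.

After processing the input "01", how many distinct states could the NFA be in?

Start in {c}.
Read '0': {c} → {f}.
Read '1': {f} → ∅.
That set has 0 states.

0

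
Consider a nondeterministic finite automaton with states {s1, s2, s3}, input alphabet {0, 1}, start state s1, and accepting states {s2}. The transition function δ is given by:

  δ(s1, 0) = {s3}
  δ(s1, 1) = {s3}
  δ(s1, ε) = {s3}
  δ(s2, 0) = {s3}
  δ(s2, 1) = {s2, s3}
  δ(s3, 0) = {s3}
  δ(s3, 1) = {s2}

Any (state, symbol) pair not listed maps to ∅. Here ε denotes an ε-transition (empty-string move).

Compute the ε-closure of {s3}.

{s3}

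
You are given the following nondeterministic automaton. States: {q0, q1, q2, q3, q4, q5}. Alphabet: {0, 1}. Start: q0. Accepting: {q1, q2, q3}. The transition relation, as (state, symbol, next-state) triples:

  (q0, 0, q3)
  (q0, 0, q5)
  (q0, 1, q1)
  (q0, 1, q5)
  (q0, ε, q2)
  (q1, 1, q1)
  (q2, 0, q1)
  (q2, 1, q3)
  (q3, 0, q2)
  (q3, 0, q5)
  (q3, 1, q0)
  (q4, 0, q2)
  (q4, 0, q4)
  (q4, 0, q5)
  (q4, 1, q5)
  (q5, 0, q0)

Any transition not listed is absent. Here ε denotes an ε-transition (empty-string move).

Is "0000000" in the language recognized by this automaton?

Start: ε-closure({q0}) = {q0, q2}.
Read '0': {q0, q2} → {q1, q3, q5}.
Read '0': {q1, q3, q5} → {q0, q2, q5}.
Read '0': {q0, q2, q5} → {q0, q1, q2, q3, q5}.
Read '0': {q0, q1, q2, q3, q5} → {q0, q1, q2, q3, q5}.
Read '0': {q0, q1, q2, q3, q5} → {q0, q1, q2, q3, q5}.
Read '0': {q0, q1, q2, q3, q5} → {q0, q1, q2, q3, q5}.
Read '0': {q0, q1, q2, q3, q5} → {q0, q1, q2, q3, q5}.
The final set {q0, q1, q2, q3, q5} contains the accepting states q1, q2, q3.

Yes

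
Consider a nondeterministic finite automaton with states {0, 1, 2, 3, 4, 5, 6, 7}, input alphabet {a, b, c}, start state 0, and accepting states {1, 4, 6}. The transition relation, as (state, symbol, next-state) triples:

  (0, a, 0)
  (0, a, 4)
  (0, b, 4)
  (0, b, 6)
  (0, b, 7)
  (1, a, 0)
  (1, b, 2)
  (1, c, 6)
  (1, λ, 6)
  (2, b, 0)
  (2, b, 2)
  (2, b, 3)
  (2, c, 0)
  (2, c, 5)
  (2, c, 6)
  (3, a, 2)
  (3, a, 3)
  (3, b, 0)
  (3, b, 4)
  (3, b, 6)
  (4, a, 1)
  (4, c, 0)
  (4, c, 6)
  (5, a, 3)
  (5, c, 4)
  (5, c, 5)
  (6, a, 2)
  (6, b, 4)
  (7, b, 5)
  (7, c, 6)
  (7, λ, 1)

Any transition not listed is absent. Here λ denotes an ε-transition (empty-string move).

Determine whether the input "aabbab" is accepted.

Yes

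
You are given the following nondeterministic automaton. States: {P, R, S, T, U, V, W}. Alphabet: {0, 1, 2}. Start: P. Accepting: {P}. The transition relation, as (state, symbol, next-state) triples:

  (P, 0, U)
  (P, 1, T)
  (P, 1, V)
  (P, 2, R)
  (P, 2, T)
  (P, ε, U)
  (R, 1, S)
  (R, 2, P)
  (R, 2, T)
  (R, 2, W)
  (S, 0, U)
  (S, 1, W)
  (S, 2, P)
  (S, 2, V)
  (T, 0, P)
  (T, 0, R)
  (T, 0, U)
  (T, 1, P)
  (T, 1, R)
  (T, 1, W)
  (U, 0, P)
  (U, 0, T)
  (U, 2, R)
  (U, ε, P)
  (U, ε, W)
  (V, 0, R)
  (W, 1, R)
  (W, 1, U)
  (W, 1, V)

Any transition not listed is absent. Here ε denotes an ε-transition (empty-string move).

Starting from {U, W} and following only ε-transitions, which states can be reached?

{P, U, W}

Begin with {U, W}.
ε-move U → P; add P.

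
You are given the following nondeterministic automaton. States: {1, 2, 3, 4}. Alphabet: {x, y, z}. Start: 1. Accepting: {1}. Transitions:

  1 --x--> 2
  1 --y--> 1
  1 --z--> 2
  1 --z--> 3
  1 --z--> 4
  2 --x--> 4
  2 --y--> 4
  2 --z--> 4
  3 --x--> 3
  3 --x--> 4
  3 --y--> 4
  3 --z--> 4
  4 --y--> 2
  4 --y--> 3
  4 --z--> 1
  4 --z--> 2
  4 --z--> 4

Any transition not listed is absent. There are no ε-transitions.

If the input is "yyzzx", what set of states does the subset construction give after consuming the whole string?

{2, 4}

Start in {1}.
Read 'y': {1} → {1}.
Read 'y': {1} → {1}.
Read 'z': {1} → {2, 3, 4}.
Read 'z': {2, 3, 4} → {1, 2, 4}.
Read 'x': {1, 2, 4} → {2, 4}.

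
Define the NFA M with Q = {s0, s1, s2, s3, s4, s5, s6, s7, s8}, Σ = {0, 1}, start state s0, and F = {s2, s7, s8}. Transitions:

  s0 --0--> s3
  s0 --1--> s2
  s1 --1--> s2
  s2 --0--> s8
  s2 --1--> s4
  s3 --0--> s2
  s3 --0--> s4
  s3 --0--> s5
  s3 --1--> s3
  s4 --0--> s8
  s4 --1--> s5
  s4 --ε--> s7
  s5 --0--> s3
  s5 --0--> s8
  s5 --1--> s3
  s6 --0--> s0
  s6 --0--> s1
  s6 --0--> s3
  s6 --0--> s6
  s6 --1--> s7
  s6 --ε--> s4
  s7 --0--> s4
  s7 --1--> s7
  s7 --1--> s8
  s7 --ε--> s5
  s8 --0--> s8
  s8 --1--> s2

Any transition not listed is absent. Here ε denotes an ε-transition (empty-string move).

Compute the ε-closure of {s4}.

{s4, s5, s7}

Begin with {s4}.
ε-move s4 → s7; add s7.
ε-move s7 → s5; add s5.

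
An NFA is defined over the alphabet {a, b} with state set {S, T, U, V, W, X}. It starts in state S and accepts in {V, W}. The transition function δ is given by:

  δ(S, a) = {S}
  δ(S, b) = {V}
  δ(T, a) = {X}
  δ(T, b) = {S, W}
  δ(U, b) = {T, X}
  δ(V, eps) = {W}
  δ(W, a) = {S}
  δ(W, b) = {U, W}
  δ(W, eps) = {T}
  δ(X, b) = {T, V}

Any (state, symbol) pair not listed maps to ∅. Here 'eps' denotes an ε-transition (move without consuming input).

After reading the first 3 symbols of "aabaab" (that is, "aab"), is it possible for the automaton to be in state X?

No

Start in {S}.
Read 'a': S→{S}; now {S}.
Read 'a': S→{S}; now {S}.
Read 'b': S→{V}; union {V}; ε-closure = {T, V, W}.
State X is not in {T, V, W}.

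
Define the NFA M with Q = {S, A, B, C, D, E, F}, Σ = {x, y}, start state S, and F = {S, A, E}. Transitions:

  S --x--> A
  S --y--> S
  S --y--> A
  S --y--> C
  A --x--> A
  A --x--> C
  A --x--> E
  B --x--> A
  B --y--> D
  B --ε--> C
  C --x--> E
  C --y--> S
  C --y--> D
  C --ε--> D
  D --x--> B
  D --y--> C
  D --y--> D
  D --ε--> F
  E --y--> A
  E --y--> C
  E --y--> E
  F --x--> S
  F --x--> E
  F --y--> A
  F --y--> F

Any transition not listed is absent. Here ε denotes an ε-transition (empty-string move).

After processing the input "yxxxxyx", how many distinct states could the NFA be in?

7

Start in {S}.
Read 'y': {S} → {S, A, C, D, F}.
Read 'x': {S, A, C, D, F} → {S, A, B, C, D, E, F}.
Read 'x': {S, A, B, C, D, E, F} → {S, A, B, C, D, E, F}.
Read 'x': {S, A, B, C, D, E, F} → {S, A, B, C, D, E, F}.
Read 'x': {S, A, B, C, D, E, F} → {S, A, B, C, D, E, F}.
Read 'y': {S, A, B, C, D, E, F} → {S, A, C, D, E, F}.
Read 'x': {S, A, C, D, E, F} → {S, A, B, C, D, E, F}.
That set has 7 states.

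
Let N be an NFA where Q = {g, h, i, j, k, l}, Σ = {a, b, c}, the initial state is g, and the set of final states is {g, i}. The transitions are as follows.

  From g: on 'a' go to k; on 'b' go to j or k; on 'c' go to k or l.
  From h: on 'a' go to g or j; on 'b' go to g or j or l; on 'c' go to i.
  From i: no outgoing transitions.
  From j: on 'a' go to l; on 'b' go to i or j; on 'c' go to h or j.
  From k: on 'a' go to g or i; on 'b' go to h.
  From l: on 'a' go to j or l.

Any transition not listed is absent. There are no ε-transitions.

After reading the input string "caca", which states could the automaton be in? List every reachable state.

Start in {g}.
Read 'c': {g} → {k, l}.
Read 'a': {k, l} → {g, i, j, l}.
Read 'c': {g, i, j, l} → {h, j, k, l}.
Read 'a': {h, j, k, l} → {g, i, j, l}.

{g, i, j, l}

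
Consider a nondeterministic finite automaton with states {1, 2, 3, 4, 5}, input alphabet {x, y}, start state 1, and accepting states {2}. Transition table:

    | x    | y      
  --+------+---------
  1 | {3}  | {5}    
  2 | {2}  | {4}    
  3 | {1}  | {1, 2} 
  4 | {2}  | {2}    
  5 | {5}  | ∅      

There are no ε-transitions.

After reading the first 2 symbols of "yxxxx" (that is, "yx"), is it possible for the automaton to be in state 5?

Yes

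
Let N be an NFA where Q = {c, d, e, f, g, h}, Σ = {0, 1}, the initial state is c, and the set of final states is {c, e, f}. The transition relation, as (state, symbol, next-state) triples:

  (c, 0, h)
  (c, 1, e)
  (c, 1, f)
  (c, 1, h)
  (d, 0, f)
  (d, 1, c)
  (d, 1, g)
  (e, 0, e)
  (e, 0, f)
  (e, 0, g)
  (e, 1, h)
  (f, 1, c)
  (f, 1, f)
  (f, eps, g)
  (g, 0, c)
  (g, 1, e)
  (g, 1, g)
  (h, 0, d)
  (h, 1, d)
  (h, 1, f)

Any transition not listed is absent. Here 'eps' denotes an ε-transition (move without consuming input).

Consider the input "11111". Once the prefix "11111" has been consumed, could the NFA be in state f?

Start in {c}.
Read '1': {c} → {e, f, g, h}.
Read '1': {e, f, g, h} → {c, d, e, f, g, h}.
Read '1': {c, d, e, f, g, h} → {c, d, e, f, g, h}.
Read '1': {c, d, e, f, g, h} → {c, d, e, f, g, h}.
Read '1': {c, d, e, f, g, h} → {c, d, e, f, g, h}.
State f is in {c, d, e, f, g, h}.

Yes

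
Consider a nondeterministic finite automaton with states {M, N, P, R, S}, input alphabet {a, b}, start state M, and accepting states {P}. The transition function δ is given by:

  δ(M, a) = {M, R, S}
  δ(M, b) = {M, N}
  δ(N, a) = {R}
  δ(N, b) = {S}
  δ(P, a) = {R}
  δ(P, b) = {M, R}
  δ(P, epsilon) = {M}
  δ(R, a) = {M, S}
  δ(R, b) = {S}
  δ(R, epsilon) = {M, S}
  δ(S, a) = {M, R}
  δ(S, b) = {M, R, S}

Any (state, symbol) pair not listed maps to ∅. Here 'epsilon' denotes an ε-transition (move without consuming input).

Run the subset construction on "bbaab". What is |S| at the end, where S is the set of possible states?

Start in {M}.
Read 'b': M→{M, N}; now {M, N}.
Read 'b': M→{M, N}, N→{S}; now {M, N, S}.
Read 'a': M→{M, R, S}, N→{R}, S→{M, R}; now {M, R, S}.
Read 'a': M→{M, R, S}, R→{M, S}, S→{M, R}; now {M, R, S}.
Read 'b': M→{M, N}, R→{S}, S→{M, R, S}; now {M, N, R, S}.
That set has 4 states.

4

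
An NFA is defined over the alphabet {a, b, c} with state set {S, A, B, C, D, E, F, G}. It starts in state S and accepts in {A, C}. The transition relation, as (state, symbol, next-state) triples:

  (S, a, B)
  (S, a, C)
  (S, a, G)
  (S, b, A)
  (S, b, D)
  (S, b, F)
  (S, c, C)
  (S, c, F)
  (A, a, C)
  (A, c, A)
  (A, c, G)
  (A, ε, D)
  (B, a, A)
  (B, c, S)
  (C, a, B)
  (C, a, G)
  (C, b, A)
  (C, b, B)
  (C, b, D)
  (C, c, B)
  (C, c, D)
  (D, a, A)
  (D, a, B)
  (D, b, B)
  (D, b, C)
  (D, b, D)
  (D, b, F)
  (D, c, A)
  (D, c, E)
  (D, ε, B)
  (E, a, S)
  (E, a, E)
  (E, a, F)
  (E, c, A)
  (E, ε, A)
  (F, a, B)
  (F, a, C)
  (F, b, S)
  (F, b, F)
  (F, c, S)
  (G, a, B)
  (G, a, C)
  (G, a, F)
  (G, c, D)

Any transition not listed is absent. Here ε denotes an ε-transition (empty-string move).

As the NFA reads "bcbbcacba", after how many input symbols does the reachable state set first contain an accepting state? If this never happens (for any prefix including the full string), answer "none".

1

Start in {S}.
Read 'b': S→{A, D, F}; union {A, D, F}; ε-closure = {A, B, D, F}.
None of the earlier sets intersect F, but {A, B, D, F} does.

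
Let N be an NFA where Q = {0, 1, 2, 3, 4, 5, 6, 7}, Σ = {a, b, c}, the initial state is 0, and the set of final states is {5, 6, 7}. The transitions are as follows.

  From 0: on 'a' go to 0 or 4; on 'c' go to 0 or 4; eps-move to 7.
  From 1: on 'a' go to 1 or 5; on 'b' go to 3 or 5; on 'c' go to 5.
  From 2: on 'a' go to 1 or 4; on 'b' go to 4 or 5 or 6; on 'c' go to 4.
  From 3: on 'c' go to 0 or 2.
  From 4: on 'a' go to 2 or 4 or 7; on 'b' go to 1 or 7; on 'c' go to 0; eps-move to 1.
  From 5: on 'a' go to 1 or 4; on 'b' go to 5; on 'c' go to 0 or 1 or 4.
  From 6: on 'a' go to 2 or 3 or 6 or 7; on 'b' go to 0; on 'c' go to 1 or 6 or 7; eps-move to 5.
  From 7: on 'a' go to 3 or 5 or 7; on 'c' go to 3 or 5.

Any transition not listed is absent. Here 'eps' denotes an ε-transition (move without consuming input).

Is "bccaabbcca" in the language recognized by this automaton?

No

Start: ε-closure({0}) = {0, 7}.
Read 'b': 0→∅, 7→∅; now ∅.
The set is empty and remains empty for the remaining 9 symbols.
The final set ∅ contains no accepting state.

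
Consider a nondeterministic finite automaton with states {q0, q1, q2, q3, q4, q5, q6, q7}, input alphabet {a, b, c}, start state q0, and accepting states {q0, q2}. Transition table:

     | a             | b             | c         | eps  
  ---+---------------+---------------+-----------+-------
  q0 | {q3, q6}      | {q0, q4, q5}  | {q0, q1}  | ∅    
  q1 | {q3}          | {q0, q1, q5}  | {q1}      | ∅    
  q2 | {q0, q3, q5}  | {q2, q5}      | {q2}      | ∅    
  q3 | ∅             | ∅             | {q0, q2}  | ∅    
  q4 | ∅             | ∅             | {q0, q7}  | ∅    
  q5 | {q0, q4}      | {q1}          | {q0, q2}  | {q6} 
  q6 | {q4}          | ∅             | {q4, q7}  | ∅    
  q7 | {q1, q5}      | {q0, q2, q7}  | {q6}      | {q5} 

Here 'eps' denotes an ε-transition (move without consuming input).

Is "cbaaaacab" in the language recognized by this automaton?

No

Start in {q0}.
Read 'c': {q0} → {q0, q1}.
Read 'b': {q0, q1} → {q0, q1, q4, q5, q6}.
Read 'a': {q0, q1, q4, q5, q6} → {q0, q3, q4, q6}.
Read 'a': {q0, q3, q4, q6} → {q3, q4, q6}.
Read 'a': {q3, q4, q6} → {q4}.
Read 'a': {q4} → ∅.
The set is empty and remains empty for the remaining 3 symbols.
The final set ∅ contains no accepting state.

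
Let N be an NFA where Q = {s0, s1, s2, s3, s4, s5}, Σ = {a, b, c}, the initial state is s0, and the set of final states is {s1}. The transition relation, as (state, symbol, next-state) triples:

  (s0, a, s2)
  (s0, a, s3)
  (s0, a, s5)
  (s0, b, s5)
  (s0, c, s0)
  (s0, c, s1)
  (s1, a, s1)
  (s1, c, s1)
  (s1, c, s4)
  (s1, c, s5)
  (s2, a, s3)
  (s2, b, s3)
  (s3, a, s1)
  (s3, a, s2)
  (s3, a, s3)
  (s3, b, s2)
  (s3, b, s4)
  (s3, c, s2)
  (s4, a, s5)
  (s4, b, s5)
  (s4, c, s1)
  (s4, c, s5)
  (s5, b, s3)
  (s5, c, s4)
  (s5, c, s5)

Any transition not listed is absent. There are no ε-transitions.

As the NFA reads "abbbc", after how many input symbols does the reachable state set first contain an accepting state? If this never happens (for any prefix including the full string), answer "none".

5

Start in {s0}.
Read 'a': s0→{s2, s3, s5}; now {s2, s3, s5}.
Read 'b': s2→{s3}, s3→{s2, s4}, s5→{s3}; now {s2, s3, s4}.
Read 'b': s2→{s3}, s3→{s2, s4}, s4→{s5}; now {s2, s3, s4, s5}.
Read 'b': s2→{s3}, s3→{s2, s4}, s4→{s5}, s5→{s3}; now {s2, s3, s4, s5}.
Read 'c': s2→∅, s3→{s2}, s4→{s1, s5}, s5→{s4, s5}; now {s1, s2, s4, s5}.
None of the earlier sets intersect F, but {s1, s2, s4, s5} does.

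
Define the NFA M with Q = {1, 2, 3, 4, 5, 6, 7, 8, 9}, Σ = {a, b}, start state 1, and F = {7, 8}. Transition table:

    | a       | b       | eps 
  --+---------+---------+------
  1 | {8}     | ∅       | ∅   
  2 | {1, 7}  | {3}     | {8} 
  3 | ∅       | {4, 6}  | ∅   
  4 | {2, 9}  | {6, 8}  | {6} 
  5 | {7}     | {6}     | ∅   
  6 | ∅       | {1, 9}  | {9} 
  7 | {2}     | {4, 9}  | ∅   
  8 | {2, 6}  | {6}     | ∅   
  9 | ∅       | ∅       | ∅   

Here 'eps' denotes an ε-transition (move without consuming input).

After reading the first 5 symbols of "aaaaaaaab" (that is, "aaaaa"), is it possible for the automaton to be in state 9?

Yes

Start in {1}.
Read 'a': 1→{8}; now {8}.
Read 'a': 8→{2, 6}; union {2, 6}; ε-closure = {2, 6, 8, 9}.
Read 'a': 2→{1, 7}, 6→∅, 8→{2, 6}, 9→∅; union {1, 2, 6, 7}; ε-closure = {1, 2, 6, 7, 8, 9}.
Read 'a': 1→{8}, 2→{1, 7}, 6→∅, 7→{2}, 8→{2, 6}, 9→∅; union {1, 2, 6, 7, 8}; ε-closure = {1, 2, 6, 7, 8, 9}.
Read 'a': 1→{8}, 2→{1, 7}, 6→∅, 7→{2}, 8→{2, 6}, 9→∅; union {1, 2, 6, 7, 8}; ε-closure = {1, 2, 6, 7, 8, 9}.
State 9 is in {1, 2, 6, 7, 8, 9}.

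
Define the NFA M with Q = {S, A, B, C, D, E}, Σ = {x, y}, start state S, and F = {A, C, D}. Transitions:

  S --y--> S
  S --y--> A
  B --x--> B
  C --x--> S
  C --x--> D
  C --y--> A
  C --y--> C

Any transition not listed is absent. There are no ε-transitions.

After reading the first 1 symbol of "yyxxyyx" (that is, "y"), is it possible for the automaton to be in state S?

Yes

Start in {S}.
Read 'y': {S} → {S, A}.
State S is in {S, A}.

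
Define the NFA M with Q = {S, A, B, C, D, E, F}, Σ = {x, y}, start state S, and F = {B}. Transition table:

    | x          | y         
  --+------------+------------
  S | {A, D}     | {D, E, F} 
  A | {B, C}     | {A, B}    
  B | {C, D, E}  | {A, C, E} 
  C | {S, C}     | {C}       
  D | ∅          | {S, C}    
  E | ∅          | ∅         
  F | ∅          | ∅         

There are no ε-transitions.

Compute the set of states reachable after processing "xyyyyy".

{S, A, B, C, E}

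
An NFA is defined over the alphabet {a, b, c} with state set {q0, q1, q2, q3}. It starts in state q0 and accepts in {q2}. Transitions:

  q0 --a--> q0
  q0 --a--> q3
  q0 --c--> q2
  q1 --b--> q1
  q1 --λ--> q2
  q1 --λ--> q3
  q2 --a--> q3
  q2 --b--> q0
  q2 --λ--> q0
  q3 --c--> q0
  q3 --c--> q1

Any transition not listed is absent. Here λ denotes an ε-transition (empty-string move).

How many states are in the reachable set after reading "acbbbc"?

Start in {q0}.
Read 'a': q0→{q0, q3}; now {q0, q3}.
Read 'c': q0→{q2}, q3→{q0, q1}; union {q0, q1, q2}; ε-closure = {q0, q1, q2, q3}.
Read 'b': q0→∅, q1→{q1}, q2→{q0}, q3→∅; union {q0, q1}; ε-closure = {q0, q1, q2, q3}.
Read 'b': q0→∅, q1→{q1}, q2→{q0}, q3→∅; union {q0, q1}; ε-closure = {q0, q1, q2, q3}.
Read 'b': q0→∅, q1→{q1}, q2→{q0}, q3→∅; union {q0, q1}; ε-closure = {q0, q1, q2, q3}.
Read 'c': q0→{q2}, q1→∅, q2→∅, q3→{q0, q1}; union {q0, q1, q2}; ε-closure = {q0, q1, q2, q3}.
That set has 4 states.

4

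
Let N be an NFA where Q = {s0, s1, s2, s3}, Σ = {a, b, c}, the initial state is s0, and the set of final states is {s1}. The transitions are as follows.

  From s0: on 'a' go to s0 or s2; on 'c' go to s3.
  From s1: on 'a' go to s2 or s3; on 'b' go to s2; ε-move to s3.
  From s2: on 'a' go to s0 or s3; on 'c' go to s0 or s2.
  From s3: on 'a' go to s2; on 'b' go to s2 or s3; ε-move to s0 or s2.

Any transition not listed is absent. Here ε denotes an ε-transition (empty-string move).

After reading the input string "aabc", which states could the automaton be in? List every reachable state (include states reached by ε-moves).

{s0, s2, s3}

Start in {s0}.
Read 'a': s0→{s0, s2}; now {s0, s2}.
Read 'a': s0→{s0, s2}, s2→{s0, s3}; now {s0, s2, s3}.
Read 'b': s0→∅, s2→∅, s3→{s2, s3}; union {s2, s3}; ε-closure = {s0, s2, s3}.
Read 'c': s0→{s3}, s2→{s0, s2}, s3→∅; now {s0, s2, s3}.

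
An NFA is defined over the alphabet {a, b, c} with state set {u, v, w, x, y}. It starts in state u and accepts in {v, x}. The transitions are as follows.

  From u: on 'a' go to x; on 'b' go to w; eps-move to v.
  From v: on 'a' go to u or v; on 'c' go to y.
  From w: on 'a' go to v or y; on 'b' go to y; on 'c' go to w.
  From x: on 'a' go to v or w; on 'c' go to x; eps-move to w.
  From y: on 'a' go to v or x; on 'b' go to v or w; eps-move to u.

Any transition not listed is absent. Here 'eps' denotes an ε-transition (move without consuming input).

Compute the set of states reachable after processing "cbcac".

Start: ε-closure({u}) = {u, v}.
Read 'c': u→∅, v→{y}; union {y}; ε-closure = {u, v, y}.
Read 'b': u→{w}, v→∅, y→{v, w}; now {v, w}.
Read 'c': v→{y}, w→{w}; union {w, y}; ε-closure = {u, v, w, y}.
Read 'a': u→{x}, v→{u, v}, w→{v, y}, y→{v, x}; union {u, v, x, y}; ε-closure = {u, v, w, x, y}.
Read 'c': u→∅, v→{y}, w→{w}, x→{x}, y→∅; union {w, x, y}; ε-closure = {u, v, w, x, y}.

{u, v, w, x, y}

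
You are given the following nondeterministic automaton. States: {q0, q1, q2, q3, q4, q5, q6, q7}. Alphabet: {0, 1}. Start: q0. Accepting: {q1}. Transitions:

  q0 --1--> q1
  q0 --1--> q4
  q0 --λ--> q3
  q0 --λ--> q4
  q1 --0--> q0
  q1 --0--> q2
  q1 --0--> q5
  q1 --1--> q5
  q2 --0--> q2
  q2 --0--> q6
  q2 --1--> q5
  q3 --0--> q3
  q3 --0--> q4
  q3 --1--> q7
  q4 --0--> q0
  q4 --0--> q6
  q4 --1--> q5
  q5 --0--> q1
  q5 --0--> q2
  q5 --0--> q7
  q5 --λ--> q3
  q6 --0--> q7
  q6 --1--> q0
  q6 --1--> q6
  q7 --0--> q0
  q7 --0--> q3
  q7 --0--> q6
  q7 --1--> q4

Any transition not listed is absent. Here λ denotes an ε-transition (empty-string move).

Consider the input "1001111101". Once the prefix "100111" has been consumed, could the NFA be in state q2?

Start: ε-closure({q0}) = {q0, q3, q4}.
Read '1': q0→{q1, q4}, q3→{q7}, q4→{q5}; union {q1, q4, q5, q7}; ε-closure = {q1, q3, q4, q5, q7}.
Read '0': q1→{q0, q2, q5}, q3→{q3, q4}, q4→{q0, q6}, q5→{q1, q2, q7}, q7→{q0, q3, q6}; now {q0, q1, q2, q3, q4, q5, q6, q7}.
Read '0': q0→∅, q1→{q0, q2, q5}, q2→{q2, q6}, q3→{q3, q4}, q4→{q0, q6}, q5→{q1, q2, q7}, q6→{q7}, q7→{q0, q3, q6}; now {q0, q1, q2, q3, q4, q5, q6, q7}.
Read '1': q0→{q1, q4}, q1→{q5}, q2→{q5}, q3→{q7}, q4→{q5}, q5→∅, q6→{q0, q6}, q7→{q4}; union {q0, q1, q4, q5, q6, q7}; ε-closure = {q0, q1, q3, q4, q5, q6, q7}.
Read '1': q0→{q1, q4}, q1→{q5}, q3→{q7}, q4→{q5}, q5→∅, q6→{q0, q6}, q7→{q4}; union {q0, q1, q4, q5, q6, q7}; ε-closure = {q0, q1, q3, q4, q5, q6, q7}.
Read '1': q0→{q1, q4}, q1→{q5}, q3→{q7}, q4→{q5}, q5→∅, q6→{q0, q6}, q7→{q4}; union {q0, q1, q4, q5, q6, q7}; ε-closure = {q0, q1, q3, q4, q5, q6, q7}.
State q2 is not in {q0, q1, q3, q4, q5, q6, q7}.

No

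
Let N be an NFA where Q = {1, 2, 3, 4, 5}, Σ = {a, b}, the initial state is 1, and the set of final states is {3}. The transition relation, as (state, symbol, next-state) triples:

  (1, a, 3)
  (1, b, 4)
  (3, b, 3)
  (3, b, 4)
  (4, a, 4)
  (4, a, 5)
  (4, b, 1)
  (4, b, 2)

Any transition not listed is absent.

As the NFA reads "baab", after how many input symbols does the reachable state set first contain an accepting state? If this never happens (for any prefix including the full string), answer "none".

Start in {1}.
Read 'b': {1} → {4}.
Read 'a': {4} → {4, 5}.
Read 'a': {4, 5} → {4, 5}.
Read 'b': {4, 5} → {1, 2}.
No reachable set along the way intersects F.

none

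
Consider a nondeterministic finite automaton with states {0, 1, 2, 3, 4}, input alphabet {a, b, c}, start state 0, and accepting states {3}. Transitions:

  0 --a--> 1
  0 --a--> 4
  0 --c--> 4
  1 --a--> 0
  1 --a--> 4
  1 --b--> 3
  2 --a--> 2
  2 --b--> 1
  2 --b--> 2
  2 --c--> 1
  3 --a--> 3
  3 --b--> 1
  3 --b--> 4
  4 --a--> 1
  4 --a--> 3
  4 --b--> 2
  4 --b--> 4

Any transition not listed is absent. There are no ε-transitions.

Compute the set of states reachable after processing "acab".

∅

Start in {0}.
Read 'a': 0→{1, 4}; now {1, 4}.
Read 'c': 1→∅, 4→∅; now ∅.
The set is empty and remains empty for the remaining 2 symbols.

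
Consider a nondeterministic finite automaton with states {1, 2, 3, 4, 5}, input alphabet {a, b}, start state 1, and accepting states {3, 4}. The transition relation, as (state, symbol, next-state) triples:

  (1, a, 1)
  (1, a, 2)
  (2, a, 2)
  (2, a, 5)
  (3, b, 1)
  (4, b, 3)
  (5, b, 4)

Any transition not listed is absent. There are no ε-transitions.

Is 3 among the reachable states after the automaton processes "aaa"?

No

Start in {1}.
Read 'a': {1} → {1, 2}.
Read 'a': {1, 2} → {1, 2, 5}.
Read 'a': {1, 2, 5} → {1, 2, 5}.
State 3 is not in {1, 2, 5}.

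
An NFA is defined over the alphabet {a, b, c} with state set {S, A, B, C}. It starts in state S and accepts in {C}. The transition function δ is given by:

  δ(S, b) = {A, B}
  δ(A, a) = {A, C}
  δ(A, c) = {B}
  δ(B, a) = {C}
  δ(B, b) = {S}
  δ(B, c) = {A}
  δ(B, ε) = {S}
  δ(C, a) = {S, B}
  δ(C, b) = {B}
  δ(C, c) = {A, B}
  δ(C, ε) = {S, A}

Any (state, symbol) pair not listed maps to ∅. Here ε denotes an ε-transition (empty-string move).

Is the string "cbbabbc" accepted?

No

Start in {S}.
Read 'c': S→∅; now ∅.
The set is empty and remains empty for the remaining 6 symbols.
The final set ∅ contains no accepting state.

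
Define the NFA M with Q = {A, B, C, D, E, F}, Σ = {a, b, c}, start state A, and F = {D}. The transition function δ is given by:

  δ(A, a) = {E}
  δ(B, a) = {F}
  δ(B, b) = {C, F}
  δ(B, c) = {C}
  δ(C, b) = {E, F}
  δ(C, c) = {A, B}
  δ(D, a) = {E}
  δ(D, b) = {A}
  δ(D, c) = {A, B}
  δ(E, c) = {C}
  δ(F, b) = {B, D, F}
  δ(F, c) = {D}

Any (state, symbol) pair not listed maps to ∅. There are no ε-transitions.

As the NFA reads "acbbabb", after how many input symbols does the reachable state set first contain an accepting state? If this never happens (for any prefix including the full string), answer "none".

4

Start in {A}.
Read 'a': A→{E}; now {E}.
Read 'c': E→{C}; now {C}.
Read 'b': C→{E, F}; now {E, F}.
Read 'b': E→∅, F→{B, D, F}; now {B, D, F}.
None of the earlier sets intersect F, but {B, D, F} does.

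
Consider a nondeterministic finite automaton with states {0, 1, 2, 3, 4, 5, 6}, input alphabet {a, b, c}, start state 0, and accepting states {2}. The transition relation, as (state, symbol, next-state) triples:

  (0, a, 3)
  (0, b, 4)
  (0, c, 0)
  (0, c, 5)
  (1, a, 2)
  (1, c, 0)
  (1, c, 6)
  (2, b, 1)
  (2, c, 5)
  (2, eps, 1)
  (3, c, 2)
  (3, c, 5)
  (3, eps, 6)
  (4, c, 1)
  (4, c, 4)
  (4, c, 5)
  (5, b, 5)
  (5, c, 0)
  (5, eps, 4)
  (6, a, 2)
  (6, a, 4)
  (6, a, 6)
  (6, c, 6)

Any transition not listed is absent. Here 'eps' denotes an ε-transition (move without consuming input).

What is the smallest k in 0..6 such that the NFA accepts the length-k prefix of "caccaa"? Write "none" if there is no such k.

3

Start in {0}.
Read 'c': 0→{0, 5}; union {0, 5}; ε-closure = {0, 4, 5}.
Read 'a': 0→{3}, 4→∅, 5→∅; union {3}; ε-closure = {3, 6}.
Read 'c': 3→{2, 5}, 6→{6}; union {2, 5, 6}; ε-closure = {1, 2, 4, 5, 6}.
None of the earlier sets intersect F, but {1, 2, 4, 5, 6} does.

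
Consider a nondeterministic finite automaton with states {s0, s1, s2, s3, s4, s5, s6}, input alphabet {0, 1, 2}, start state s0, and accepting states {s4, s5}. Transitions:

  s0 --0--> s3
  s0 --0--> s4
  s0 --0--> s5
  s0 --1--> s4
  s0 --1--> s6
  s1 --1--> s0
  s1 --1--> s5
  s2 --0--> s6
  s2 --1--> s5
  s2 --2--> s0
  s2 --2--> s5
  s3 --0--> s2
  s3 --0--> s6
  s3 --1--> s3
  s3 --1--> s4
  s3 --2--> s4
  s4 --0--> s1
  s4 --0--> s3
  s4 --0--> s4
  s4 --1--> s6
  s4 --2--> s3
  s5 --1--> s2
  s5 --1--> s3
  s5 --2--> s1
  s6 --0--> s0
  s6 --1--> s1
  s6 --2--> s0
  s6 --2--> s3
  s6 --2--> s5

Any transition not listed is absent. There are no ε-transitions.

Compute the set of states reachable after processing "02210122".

{s1, s3, s4}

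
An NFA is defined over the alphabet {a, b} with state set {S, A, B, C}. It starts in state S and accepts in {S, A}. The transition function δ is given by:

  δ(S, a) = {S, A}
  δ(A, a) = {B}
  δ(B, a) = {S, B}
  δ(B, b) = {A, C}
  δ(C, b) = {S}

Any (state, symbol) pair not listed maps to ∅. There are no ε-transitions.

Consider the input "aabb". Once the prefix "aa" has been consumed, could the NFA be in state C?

No

Start in {S}.
Read 'a': S→{S, A}; now {S, A}.
Read 'a': S→{S, A}, A→{B}; now {S, A, B}.
State C is not in {S, A, B}.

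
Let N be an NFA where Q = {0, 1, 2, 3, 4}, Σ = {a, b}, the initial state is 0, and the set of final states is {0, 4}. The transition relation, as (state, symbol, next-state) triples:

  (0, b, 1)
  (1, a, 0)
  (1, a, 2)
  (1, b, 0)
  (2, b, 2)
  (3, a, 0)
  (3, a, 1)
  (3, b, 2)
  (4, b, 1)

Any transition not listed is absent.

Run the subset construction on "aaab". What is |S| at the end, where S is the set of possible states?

0

Start in {0}.
Read 'a': 0→∅; now ∅.
The set is empty and remains empty for the remaining 3 symbols.
That set has 0 states.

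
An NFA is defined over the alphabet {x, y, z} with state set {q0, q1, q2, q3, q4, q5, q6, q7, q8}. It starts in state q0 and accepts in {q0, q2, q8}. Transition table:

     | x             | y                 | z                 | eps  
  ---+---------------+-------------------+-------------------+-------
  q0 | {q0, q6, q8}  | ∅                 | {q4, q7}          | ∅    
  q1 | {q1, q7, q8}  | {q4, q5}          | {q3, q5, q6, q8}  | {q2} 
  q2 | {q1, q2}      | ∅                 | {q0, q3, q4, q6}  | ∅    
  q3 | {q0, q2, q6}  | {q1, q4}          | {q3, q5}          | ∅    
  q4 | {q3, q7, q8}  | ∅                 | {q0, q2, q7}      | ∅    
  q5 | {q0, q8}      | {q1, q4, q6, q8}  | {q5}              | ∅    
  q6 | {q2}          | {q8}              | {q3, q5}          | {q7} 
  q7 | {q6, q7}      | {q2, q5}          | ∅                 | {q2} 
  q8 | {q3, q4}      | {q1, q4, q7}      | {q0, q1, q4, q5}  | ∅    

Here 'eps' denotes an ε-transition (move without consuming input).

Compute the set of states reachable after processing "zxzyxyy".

Start in {q0}.
Read 'z': q0→{q4, q7}; union {q4, q7}; ε-closure = {q2, q4, q7}.
Read 'x': q2→{q1, q2}, q4→{q3, q7, q8}, q7→{q6, q7}; now {q1, q2, q3, q6, q7, q8}.
Read 'z': q1→{q3, q5, q6, q8}, q2→{q0, q3, q4, q6}, q3→{q3, q5}, q6→{q3, q5}, q7→∅, q8→{q0, q1, q4, q5}; union {q0, q1, q3, q4, q5, q6, q8}; ε-closure = {q0, q1, q2, q3, q4, q5, q6, q7, q8}.
Read 'y': q0→∅, q1→{q4, q5}, q2→∅, q3→{q1, q4}, q4→∅, q5→{q1, q4, q6, q8}, q6→{q8}, q7→{q2, q5}, q8→{q1, q4, q7}; now {q1, q2, q4, q5, q6, q7, q8}.
Read 'x': q1→{q1, q7, q8}, q2→{q1, q2}, q4→{q3, q7, q8}, q5→{q0, q8}, q6→{q2}, q7→{q6, q7}, q8→{q3, q4}; now {q0, q1, q2, q3, q4, q6, q7, q8}.
Read 'y': q0→∅, q1→{q4, q5}, q2→∅, q3→{q1, q4}, q4→∅, q6→{q8}, q7→{q2, q5}, q8→{q1, q4, q7}; now {q1, q2, q4, q5, q7, q8}.
Read 'y': q1→{q4, q5}, q2→∅, q4→∅, q5→{q1, q4, q6, q8}, q7→{q2, q5}, q8→{q1, q4, q7}; now {q1, q2, q4, q5, q6, q7, q8}.

{q1, q2, q4, q5, q6, q7, q8}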